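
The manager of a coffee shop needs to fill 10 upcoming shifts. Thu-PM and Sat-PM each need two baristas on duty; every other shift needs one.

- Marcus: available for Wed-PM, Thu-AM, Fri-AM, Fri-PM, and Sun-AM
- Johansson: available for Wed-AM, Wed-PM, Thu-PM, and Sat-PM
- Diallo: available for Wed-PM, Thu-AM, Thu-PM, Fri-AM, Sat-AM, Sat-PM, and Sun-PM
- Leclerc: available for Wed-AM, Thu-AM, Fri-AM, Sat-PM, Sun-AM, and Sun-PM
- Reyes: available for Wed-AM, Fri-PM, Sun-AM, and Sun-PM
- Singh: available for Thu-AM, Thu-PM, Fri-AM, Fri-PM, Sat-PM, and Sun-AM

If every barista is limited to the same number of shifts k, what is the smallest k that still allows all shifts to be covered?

2

With 6 baristas and 12 worker-slots to fill, someone must work at least ⌈12/6⌉ = 2 shifts, so k ≥ 2.
k = 2 works: Wed-AM→Johansson, Wed-PM→Marcus, Thu-AM→Leclerc, Thu-PM→Johansson+Diallo, Fri-AM→Singh, Fri-PM→Marcus, Sat-AM→Diallo, Sat-PM→Leclerc+Singh, Sun-AM→Reyes, Sun-PM→Reyes.
Loads: Marcus 2, Johansson 2, Diallo 2, Leclerc 2, Reyes 2, Singh 2 — all ≤ 2.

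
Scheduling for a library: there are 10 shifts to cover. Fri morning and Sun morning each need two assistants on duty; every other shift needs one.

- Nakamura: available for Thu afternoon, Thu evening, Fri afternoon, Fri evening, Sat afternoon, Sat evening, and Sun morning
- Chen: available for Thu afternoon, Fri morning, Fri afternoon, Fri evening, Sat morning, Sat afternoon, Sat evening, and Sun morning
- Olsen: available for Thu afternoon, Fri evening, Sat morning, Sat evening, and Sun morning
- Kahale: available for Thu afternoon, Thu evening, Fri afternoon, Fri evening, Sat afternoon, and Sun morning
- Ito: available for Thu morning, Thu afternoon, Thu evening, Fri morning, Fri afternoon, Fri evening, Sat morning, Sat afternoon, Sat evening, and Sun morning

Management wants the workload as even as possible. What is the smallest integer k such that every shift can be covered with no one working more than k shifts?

3

With 5 assistants and 12 worker-slots to fill, someone must work at least ⌈12/5⌉ = 3 shifts, so k ≥ 3.
k = 3 works: Thu morning→Ito, Thu afternoon→Olsen, Thu evening→Nakamura, Fri morning→Chen+Ito, Fri afternoon→Nakamura, Fri evening→Olsen, Sat morning→Chen, Sat afternoon→Nakamura, Sat evening→Chen, Sun morning→Olsen+Kahale.
Loads: Nakamura 3, Chen 3, Olsen 3, Kahale 1, Ito 2 — all ≤ 3.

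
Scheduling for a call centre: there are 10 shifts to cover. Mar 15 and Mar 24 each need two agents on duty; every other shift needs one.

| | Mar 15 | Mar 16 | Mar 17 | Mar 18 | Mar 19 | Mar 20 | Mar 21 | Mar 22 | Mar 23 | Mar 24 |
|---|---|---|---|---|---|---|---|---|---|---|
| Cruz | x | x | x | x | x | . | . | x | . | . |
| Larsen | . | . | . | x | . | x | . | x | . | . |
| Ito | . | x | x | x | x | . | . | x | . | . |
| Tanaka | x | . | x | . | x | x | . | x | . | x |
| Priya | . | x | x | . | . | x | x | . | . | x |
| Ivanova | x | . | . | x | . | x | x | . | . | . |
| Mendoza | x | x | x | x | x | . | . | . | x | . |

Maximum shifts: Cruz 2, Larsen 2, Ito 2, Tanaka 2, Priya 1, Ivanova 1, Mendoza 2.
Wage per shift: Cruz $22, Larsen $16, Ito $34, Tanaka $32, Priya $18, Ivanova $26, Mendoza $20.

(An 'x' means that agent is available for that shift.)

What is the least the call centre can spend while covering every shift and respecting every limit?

$292

Mar 23 can only be covered by Mendoza, so that assignment is forced.
Mar 24 can only be covered by Tanaka and Priya, so that assignment is forced.
Picking the cheapest available agent for each shift independently would cost $234, but that ignores the shift limits.
An optimal schedule: Mar 15→Tanaka+Mendoza, Mar 16→Cruz, Mar 17→Ito, Mar 18→Ito, Mar 19→Cruz, Mar 20→Larsen, Mar 21→Ivanova, Mar 22→Larsen, Mar 23→Mendoza, Mar 24→Tanaka+Priya.
Total: 32 + 20 + 22 + 34 + 34 + 22 + 16 + 26 + 16 + 20 + 32 + 18 = $292.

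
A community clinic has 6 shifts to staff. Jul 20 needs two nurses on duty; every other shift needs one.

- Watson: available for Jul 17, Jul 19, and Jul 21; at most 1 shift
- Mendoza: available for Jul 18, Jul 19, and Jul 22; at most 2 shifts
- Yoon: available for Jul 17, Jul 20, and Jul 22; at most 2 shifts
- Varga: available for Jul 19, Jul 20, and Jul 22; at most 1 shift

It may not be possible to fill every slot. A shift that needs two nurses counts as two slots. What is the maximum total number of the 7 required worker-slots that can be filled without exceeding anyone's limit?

6

Total capacity across all nurses is 1+2+2+1 = 6, and 7 slots are needed, so at most 6 can be filled.
An assignment achieving 6: Jul 17→Yoon, Jul 18→Mendoza, Jul 19→Mendoza, Jul 20→Yoon+Varga, Jul 21→Watson.
Loads: Watson 1/1, Mendoza 2/2, Yoon 2/2, Varga 1/1.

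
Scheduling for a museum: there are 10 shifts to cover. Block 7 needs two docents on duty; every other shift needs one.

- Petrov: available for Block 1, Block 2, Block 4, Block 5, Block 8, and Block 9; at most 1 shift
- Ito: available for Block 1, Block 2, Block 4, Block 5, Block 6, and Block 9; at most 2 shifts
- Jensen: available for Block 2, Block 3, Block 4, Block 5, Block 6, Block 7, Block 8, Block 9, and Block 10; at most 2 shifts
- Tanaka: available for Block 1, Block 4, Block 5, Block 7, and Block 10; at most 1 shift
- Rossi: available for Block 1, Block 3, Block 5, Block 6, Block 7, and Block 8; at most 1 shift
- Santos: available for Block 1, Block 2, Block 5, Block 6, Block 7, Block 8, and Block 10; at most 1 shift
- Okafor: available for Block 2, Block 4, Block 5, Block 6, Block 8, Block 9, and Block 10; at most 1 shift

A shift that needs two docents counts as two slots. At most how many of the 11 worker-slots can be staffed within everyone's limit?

Total capacity across all docents is 1+2+2+1+1+1+1 = 9, and 11 slots are needed, so at most 9 can be filled.
An assignment achieving 9: Block 1→Ito, Block 2→Ito, Block 3→Jensen, Block 4→Okafor, Block 6→Rossi, Block 7→Jensen+Tanaka, Block 9→Petrov, Block 10→Santos.
Loads: Petrov 1/1, Ito 2/2, Jensen 2/2, Tanaka 1/1, Rossi 1/1, Santos 1/1, Okafor 1/1.

9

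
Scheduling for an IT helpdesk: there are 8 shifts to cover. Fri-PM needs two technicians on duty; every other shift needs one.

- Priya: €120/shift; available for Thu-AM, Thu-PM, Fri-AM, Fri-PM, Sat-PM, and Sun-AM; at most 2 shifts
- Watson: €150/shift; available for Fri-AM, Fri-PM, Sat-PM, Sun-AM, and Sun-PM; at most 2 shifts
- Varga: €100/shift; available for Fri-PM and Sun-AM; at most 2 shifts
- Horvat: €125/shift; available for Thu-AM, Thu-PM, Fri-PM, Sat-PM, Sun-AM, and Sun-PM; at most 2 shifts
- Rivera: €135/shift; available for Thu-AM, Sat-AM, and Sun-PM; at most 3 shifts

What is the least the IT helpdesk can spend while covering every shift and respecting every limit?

€1095

Sat-AM can only be covered by Rivera, so that assignment is forced.
Picking the cheapest available technician for each shift independently would cost €1060, but that ignores the shift limits.
An optimal schedule: Thu-AM→Rivera, Thu-PM→Priya, Fri-AM→Priya, Fri-PM→Varga+Horvat, Sat-AM→Rivera, Sat-PM→Horvat, Sun-AM→Varga, Sun-PM→Rivera.
Total: 135 + 120 + 120 + 100 + 125 + 135 + 125 + 100 + 135 = €1095.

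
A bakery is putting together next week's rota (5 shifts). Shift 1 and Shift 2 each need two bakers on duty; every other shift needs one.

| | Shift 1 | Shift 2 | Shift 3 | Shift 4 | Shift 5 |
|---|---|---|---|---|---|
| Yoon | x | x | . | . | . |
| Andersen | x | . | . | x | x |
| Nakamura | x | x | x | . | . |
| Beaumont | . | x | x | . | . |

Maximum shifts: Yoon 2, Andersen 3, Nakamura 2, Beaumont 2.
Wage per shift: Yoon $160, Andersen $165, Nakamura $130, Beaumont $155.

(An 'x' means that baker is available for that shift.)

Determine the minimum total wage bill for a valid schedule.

$1060

Shift 4 can only be covered by Andersen, so that assignment is forced.
Shift 5 can only be covered by Andersen, so that assignment is forced.
Picking the cheapest available baker for each shift independently would cost $1035, but that ignores the shift limits.
An optimal schedule: Shift 1→Nakamura+Yoon, Shift 2→Nakamura+Beaumont, Shift 3→Beaumont, Shift 4→Andersen, Shift 5→Andersen.
Total: 130 + 160 + 130 + 155 + 155 + 165 + 165 = $1060.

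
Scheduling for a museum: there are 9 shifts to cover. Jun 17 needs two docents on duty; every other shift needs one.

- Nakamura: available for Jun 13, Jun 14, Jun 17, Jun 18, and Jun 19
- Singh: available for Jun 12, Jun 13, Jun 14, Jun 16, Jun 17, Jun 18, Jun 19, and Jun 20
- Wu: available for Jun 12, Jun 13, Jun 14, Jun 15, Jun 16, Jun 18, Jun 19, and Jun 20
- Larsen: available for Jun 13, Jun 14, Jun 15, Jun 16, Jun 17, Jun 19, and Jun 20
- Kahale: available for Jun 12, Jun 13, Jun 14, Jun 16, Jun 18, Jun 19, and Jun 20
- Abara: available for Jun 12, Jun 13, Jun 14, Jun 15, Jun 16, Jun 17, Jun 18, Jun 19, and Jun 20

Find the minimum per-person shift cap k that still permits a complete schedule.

With 6 docents and 10 worker-slots to fill, someone must work at least ⌈10/6⌉ = 2 shifts, so k ≥ 2.
k = 2 works: Jun 12→Singh, Jun 13→Nakamura, Jun 14→Larsen, Jun 15→Wu, Jun 16→Singh, Jun 17→Larsen+Abara, Jun 18→Nakamura, Jun 19→Kahale, Jun 20→Wu.
Loads: Nakamura 2, Singh 2, Wu 2, Larsen 2, Kahale 1, Abara 1 — all ≤ 2.

2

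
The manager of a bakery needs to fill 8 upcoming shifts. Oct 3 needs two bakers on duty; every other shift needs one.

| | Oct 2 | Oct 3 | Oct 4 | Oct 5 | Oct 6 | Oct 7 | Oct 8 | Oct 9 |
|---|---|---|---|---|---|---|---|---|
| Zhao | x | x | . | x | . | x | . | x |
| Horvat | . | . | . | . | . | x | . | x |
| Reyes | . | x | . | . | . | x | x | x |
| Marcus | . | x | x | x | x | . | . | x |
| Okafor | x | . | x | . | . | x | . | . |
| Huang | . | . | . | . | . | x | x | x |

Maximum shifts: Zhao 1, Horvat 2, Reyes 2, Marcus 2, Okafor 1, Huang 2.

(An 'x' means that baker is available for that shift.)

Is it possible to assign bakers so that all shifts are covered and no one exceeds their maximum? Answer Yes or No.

Total capacity is 10 and 9 slots are needed, so capacity alone doesn't rule it out.
Shifts {Oct 2, Oct 3, Oct 4, Oct 5, Oct 6} need 6 worker-slots in total, but the bakers available for any of those shifts (Zhao, Reyes, Marcus, and Okafor) can supply at most 5 among them. So no valid schedule exists.

No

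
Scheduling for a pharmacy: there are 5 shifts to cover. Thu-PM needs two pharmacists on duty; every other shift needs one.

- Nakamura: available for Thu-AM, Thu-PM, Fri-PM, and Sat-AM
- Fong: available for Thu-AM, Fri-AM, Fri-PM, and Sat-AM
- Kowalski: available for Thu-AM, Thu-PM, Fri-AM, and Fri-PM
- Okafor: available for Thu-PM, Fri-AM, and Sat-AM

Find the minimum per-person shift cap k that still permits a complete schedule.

2

With 4 pharmacists and 6 worker-slots to fill, someone must work at least ⌈6/4⌉ = 2 shifts, so k ≥ 2.
k = 2 works: Thu-AM→Nakamura, Thu-PM→Nakamura+Kowalski, Fri-AM→Fong, Fri-PM→Fong, Sat-AM→Okafor.
Loads: Nakamura 2, Fong 2, Kowalski 1, Okafor 1 — all ≤ 2.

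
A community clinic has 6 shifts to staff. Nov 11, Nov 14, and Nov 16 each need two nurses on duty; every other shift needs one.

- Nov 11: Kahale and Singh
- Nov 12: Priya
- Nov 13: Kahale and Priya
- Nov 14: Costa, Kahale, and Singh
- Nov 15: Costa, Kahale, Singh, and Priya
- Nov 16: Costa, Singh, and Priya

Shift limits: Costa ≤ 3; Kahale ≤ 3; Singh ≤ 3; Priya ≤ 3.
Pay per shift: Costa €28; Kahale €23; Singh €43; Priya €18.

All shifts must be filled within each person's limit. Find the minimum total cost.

Nov 11 can only be covered by Kahale and Singh, so that assignment is forced.
Nov 12 can only be covered by Priya, so that assignment is forced.
Picking the cheapest available nurse for each shift independently would cost €217, but that ignores the shift limits.
An optimal schedule: Nov 11→Kahale+Singh, Nov 12→Priya, Nov 13→Priya, Nov 14→Kahale+Costa, Nov 15→Kahale, Nov 16→Priya+Costa.
Total: 23 + 43 + 18 + 18 + 23 + 28 + 23 + 18 + 28 = €222.

€222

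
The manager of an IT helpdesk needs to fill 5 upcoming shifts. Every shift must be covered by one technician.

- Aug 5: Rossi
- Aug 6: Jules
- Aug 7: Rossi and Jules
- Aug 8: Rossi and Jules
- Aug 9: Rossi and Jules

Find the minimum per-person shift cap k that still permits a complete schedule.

With 2 technicians and 5 worker-slots to fill, someone must work at least ⌈5/2⌉ = 3 shifts, so k ≥ 3.
k = 3 works: Aug 5→Rossi, Aug 6→Jules, Aug 7→Rossi, Aug 8→Rossi, Aug 9→Jules.
Loads: Rossi 3, Jules 2 — all ≤ 3.

3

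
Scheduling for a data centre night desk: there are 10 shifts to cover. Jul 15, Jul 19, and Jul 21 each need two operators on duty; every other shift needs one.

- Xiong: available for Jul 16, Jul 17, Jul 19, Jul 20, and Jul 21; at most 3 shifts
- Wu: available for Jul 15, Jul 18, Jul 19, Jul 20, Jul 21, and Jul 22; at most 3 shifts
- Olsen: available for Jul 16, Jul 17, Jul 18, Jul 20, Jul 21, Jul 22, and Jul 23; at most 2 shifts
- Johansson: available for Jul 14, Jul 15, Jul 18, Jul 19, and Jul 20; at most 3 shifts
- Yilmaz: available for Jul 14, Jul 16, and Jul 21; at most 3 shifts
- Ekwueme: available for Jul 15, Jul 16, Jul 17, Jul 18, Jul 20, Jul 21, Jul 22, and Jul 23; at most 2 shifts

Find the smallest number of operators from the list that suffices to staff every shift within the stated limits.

5

13 slots to fill and no one can take more than 3, so at least ⌈13/3⌉ = 5 operators are needed.
Xiong, Wu, Olsen, Johansson, and Yilmaz alone can cover everything: Jul 14→Johansson, Jul 15→Wu+Johansson, Jul 16→Yilmaz, Jul 17→Xiong, Jul 18→Wu, Jul 19→Xiong+Johansson, Jul 20→Xiong, Jul 21→Olsen+Yilmaz, Jul 22→Wu, Jul 23→Olsen.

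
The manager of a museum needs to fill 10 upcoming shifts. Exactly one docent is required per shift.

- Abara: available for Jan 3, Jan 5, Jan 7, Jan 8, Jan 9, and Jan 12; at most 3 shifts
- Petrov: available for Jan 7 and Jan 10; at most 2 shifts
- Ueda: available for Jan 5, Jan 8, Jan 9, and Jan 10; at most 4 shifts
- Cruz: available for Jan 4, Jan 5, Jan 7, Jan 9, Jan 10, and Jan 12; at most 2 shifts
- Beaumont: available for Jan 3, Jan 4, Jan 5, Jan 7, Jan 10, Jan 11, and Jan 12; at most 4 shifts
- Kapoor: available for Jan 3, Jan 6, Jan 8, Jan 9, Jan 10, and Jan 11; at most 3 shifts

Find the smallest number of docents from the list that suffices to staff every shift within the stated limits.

10 slots to fill and no one can take more than 4, so at least ⌈10/4⌉ = 3 docents are needed.
Abara, Beaumont, and Kapoor alone can cover everything: Jan 3→Kapoor, Jan 4→Beaumont, Jan 5→Abara, Jan 6→Kapoor, Jan 7→Abara, Jan 8→Abara, Jan 9→Kapoor, Jan 10→Beaumont, Jan 11→Beaumont, Jan 12→Beaumont.

3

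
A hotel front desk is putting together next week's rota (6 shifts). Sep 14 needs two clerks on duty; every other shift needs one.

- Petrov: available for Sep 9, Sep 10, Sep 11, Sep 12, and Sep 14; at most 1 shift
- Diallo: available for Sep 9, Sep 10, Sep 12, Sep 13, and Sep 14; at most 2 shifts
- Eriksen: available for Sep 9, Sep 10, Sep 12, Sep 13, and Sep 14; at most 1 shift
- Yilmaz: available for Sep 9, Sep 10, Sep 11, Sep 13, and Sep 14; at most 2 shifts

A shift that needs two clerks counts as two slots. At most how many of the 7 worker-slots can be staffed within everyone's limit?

Total capacity across all clerks is 1+2+1+2 = 6, and 7 slots are needed, so at most 6 can be filled.
An assignment achieving 6: Sep 9→Eriksen, Sep 10→Yilmaz, Sep 11→Petrov, Sep 12→Diallo, Sep 13→Diallo, Sep 14→Yilmaz.
Loads: Petrov 1/1, Diallo 2/2, Eriksen 1/1, Yilmaz 2/2.

6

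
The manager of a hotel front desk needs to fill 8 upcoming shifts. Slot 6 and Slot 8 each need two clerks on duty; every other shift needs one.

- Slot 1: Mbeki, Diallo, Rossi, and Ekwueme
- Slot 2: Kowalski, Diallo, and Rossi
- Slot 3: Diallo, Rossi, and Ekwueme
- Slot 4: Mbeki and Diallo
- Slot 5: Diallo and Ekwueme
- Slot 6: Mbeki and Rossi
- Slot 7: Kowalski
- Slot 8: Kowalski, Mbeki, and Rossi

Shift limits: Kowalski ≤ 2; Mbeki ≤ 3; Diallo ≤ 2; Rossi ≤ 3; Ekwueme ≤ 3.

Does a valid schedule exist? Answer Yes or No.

Yes

Slot 6 can only be covered by Mbeki and Rossi, so that assignment is forced.
Slot 7 can only be covered by Kowalski, so that assignment is forced.
One valid schedule: Slot 1→Rossi, Slot 2→Kowalski, Slot 3→Diallo, Slot 4→Mbeki, Slot 5→Diallo, Slot 6→Mbeki+Rossi, Slot 7→Kowalski, Slot 8→Mbeki+Rossi.
Loads: Kowalski 2/2, Mbeki 3/3, Diallo 2/2, Rossi 3/3, Ekwueme 0/3 — all within limits.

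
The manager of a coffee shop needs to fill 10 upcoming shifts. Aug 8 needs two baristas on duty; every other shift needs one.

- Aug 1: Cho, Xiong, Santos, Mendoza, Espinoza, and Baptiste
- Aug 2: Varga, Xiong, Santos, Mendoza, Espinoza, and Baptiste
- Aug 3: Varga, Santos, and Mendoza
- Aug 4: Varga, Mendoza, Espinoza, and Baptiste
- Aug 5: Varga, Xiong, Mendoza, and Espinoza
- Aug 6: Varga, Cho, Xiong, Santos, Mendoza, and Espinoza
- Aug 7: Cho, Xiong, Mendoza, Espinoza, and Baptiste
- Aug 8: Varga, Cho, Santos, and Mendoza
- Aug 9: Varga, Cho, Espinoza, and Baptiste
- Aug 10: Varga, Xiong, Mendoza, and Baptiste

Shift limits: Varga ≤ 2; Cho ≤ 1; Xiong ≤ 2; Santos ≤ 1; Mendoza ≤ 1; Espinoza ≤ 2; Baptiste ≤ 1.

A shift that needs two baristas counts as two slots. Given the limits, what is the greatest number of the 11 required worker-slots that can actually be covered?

10

Total capacity across all baristas is 2+1+2+1+1+2+1 = 10, and 11 slots are needed, so at most 10 can be filled.
An assignment achieving 10: Aug 1→Espinoza, Aug 2→Baptiste, Aug 3→Varga, Aug 4→Varga, Aug 5→Xiong, Aug 7→Mendoza, Aug 8→Cho+Santos, Aug 9→Espinoza, Aug 10→Xiong.
Loads: Varga 2/2, Cho 1/1, Xiong 2/2, Santos 1/1, Mendoza 1/1, Espinoza 2/2, Baptiste 1/1.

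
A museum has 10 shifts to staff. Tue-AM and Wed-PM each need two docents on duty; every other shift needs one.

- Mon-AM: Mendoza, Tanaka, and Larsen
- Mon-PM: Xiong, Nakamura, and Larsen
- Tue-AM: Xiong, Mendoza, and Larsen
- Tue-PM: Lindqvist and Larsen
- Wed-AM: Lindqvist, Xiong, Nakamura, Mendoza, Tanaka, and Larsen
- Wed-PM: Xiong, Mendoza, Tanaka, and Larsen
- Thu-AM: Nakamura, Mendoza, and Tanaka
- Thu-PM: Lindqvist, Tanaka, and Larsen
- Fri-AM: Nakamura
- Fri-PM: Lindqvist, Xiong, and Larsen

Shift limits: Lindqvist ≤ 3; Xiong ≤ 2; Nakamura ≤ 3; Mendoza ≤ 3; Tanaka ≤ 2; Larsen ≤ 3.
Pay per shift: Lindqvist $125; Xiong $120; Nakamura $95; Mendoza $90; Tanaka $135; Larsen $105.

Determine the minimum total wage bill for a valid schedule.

Fri-AM can only be covered by Nakamura, so that assignment is forced.
Picking the cheapest available docent for each shift independently would cost $1165, but that ignores the shift limits.
An optimal schedule: Mon-AM→Mendoza, Mon-PM→Nakamura, Tue-AM→Mendoza+Larsen, Tue-PM→Larsen, Wed-AM→Nakamura, Wed-PM→Larsen+Xiong, Thu-AM→Mendoza, Thu-PM→Lindqvist, Fri-AM→Nakamura, Fri-PM→Xiong.
Total: 90 + 95 + 90 + 105 + 105 + 95 + 105 + 120 + 90 + 125 + 95 + 120 = $1235.

$1235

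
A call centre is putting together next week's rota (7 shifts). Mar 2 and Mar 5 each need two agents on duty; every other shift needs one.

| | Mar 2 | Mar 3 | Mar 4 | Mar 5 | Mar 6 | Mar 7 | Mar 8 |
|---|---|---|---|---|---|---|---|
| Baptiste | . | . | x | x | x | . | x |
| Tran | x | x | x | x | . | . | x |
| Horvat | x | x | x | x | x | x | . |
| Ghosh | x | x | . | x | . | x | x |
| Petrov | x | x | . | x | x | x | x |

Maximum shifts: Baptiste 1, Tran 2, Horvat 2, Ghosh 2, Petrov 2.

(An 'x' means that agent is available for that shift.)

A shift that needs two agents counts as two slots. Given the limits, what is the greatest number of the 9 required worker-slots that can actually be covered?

Total capacity across all agents is 1+2+2+2+2 = 9, and 9 slots are needed, so at most 9 can be filled.
An assignment achieving 9: Mar 2→Tran+Ghosh, Mar 3→Tran, Mar 4→Baptiste, Mar 5→Ghosh+Petrov, Mar 6→Horvat, Mar 7→Horvat, Mar 8→Petrov.
Loads: Baptiste 1/1, Tran 2/2, Horvat 2/2, Ghosh 2/2, Petrov 2/2.

9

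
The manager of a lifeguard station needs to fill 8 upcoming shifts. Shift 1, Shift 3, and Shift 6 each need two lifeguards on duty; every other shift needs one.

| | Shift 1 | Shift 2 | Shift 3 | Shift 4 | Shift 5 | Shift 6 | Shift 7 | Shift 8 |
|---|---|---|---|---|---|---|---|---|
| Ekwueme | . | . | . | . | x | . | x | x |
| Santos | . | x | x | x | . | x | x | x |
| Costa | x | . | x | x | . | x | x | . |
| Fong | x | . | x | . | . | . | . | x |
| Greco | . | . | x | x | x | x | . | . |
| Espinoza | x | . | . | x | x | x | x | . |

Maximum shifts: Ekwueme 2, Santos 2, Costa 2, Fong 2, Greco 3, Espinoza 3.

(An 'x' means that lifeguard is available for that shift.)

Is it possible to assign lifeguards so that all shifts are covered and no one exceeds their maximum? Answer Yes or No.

Yes

Shift 2 can only be covered by Santos, so that assignment is forced.
One valid schedule: Shift 1→Costa+Fong, Shift 2→Santos, Shift 3→Fong+Greco, Shift 4→Santos, Shift 5→Ekwueme, Shift 6→Greco+Espinoza, Shift 7→Costa, Shift 8→Ekwueme.
Loads: Ekwueme 2/2, Santos 2/2, Costa 2/2, Fong 2/2, Greco 2/3, Espinoza 1/3 — all within limits.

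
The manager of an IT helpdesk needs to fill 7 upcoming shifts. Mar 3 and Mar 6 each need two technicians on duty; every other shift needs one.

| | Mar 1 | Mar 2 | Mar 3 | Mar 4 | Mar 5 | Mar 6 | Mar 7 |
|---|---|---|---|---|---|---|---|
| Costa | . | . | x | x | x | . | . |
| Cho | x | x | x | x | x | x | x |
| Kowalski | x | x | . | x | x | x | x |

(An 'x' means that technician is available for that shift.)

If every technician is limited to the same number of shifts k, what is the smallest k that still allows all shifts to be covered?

3

With 3 technicians and 9 worker-slots to fill, someone must work at least ⌈9/3⌉ = 3 shifts, so k ≥ 3.
k = 3 works: Mar 1→Cho, Mar 2→Kowalski, Mar 3→Costa+Cho, Mar 4→Costa, Mar 5→Costa, Mar 6→Cho+Kowalski, Mar 7→Kowalski.
Loads: Costa 3, Cho 3, Kowalski 3 — all ≤ 3.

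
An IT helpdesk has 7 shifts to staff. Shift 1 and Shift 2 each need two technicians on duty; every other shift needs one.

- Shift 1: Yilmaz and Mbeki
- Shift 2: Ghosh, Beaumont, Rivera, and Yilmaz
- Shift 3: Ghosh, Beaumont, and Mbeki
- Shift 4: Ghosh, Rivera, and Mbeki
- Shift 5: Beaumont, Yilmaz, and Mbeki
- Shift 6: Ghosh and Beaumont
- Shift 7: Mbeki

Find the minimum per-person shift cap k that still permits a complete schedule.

2

With 5 technicians and 9 worker-slots to fill, someone must work at least ⌈9/5⌉ = 2 shifts, so k ≥ 2.
k = 2 works: Shift 1→Yilmaz+Mbeki, Shift 2→Beaumont+Rivera, Shift 3→Ghosh, Shift 4→Rivera, Shift 5→Beaumont, Shift 6→Ghosh, Shift 7→Mbeki.
Loads: Ghosh 2, Beaumont 2, Rivera 2, Yilmaz 1, Mbeki 2 — all ≤ 2.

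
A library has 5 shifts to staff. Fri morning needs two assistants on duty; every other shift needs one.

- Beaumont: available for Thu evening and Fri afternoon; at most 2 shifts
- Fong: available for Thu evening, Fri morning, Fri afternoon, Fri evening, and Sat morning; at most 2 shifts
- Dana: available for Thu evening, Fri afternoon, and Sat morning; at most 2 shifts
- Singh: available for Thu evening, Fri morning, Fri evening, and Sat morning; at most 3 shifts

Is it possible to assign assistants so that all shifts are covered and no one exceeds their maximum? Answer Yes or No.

Yes

Fri morning can only be covered by Fong and Singh, so that assignment is forced.
One valid schedule: Thu evening→Beaumont, Fri morning→Fong+Singh, Fri afternoon→Beaumont, Fri evening→Fong, Sat morning→Dana.
Loads: Beaumont 2/2, Fong 2/2, Dana 1/2, Singh 1/3 — all within limits.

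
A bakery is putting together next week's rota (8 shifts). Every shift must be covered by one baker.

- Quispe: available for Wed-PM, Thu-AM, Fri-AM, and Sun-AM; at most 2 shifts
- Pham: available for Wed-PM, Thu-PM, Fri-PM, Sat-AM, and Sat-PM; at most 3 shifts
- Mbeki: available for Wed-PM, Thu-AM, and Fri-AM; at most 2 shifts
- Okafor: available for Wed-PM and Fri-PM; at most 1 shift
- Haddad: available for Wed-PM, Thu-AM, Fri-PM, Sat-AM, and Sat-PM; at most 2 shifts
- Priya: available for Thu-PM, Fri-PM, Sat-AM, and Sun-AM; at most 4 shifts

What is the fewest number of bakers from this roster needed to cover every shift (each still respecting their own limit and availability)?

8 slots to fill and no one can take more than 4, so at least ⌈8/4⌉ = 2 bakers are needed.
Any 2 bakers together have capacity at most 4+3 = 7 < 8 slots, so 2 can never suffice.
Quispe, Pham, and Priya alone can cover everything: Wed-PM→Pham, Thu-AM→Quispe, Thu-PM→Pham, Fri-AM→Quispe, Fri-PM→Priya, Sat-AM→Priya, Sat-PM→Pham, Sun-AM→Priya.

3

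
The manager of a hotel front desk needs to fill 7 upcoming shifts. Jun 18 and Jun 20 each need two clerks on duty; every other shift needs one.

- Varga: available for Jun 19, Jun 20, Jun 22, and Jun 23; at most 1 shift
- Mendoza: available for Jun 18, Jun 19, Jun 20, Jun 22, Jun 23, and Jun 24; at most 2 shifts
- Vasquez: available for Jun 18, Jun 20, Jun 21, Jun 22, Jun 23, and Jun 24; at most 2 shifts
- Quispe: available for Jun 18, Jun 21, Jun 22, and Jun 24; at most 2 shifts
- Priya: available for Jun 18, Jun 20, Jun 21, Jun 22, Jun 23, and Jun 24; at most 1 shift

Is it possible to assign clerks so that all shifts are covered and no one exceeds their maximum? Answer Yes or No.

No

Total capacity is 1+2+2+2+1 = 8 but 9 worker-slots are needed — infeasible.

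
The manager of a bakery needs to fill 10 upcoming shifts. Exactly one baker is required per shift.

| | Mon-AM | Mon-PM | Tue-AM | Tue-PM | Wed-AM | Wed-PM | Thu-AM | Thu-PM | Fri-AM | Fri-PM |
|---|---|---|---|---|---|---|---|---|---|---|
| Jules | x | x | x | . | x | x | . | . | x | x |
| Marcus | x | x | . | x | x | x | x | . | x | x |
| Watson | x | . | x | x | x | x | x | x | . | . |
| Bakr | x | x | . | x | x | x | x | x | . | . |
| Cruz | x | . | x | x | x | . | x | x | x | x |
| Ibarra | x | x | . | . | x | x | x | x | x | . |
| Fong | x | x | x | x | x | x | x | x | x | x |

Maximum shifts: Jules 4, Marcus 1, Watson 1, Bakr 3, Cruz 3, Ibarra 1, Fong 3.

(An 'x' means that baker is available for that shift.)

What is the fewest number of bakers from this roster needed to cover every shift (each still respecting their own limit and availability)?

3

10 slots to fill and no one can take more than 4, so at least ⌈10/4⌉ = 3 bakers are needed.
Jules, Bakr, and Cruz alone can cover everything: Mon-AM→Cruz, Mon-PM→Jules, Tue-AM→Jules, Tue-PM→Bakr, Wed-AM→Cruz, Wed-PM→Jules, Thu-AM→Bakr, Thu-PM→Bakr, Fri-AM→Jules, Fri-PM→Cruz.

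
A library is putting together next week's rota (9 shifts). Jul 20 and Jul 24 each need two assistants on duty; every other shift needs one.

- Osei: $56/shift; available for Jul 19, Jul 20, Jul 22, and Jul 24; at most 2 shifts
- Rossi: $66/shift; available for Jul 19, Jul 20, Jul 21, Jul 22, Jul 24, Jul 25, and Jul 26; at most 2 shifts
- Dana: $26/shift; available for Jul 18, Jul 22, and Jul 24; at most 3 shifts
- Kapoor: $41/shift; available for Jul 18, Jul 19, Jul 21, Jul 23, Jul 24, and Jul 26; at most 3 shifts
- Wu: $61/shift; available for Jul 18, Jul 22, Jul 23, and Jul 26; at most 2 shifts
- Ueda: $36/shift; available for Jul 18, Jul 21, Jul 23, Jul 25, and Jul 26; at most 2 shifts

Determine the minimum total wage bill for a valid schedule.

Jul 20 can only be covered by Osei and Rossi, so that assignment is forced.
Picking the cheapest available assistant for each shift independently would cost $426, but that ignores the shift limits.
An optimal schedule: Jul 18→Dana, Jul 19→Kapoor, Jul 20→Osei+Rossi, Jul 21→Ueda, Jul 22→Dana, Jul 23→Kapoor, Jul 24→Dana+Osei, Jul 25→Ueda, Jul 26→Kapoor.
Total: 26 + 41 + 56 + 66 + 36 + 26 + 41 + 26 + 56 + 36 + 41 = $451.

$451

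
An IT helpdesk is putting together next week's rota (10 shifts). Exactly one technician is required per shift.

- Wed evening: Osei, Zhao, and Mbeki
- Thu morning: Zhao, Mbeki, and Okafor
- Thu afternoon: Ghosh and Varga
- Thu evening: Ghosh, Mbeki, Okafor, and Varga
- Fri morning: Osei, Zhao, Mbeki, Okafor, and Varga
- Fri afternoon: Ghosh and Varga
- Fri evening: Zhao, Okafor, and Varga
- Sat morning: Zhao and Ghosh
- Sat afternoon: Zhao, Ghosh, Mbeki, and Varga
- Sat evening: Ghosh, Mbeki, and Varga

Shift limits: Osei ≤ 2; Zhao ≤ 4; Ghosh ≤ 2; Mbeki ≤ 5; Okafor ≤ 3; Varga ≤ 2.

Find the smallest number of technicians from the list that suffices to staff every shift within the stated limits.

3

10 slots to fill and no one can take more than 5, so at least ⌈10/5⌉ = 2 technicians are needed.
Any 2 technicians together have capacity at most 5+4 = 9 < 10 slots, so 2 can never suffice.
Zhao, Ghosh, and Mbeki alone can cover everything: Wed evening→Zhao, Thu morning→Zhao, Thu afternoon→Ghosh, Thu evening→Mbeki, Fri morning→Mbeki, Fri afternoon→Ghosh, Fri evening→Zhao, Sat morning→Zhao, Sat afternoon→Mbeki, Sat evening→Mbeki.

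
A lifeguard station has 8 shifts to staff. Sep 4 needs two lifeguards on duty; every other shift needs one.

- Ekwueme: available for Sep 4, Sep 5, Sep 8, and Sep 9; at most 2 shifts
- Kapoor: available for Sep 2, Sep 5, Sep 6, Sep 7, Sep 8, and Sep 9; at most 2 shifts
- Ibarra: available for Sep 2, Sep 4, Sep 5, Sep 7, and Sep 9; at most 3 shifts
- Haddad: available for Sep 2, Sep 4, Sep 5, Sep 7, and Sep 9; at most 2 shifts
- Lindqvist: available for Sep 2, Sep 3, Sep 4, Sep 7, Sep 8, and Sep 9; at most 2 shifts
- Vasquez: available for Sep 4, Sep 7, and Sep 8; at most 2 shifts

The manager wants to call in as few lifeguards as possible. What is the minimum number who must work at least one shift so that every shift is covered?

4

9 slots to fill and no one can take more than 3, so at least ⌈9/3⌉ = 3 lifeguards are needed.
Any 3 lifeguards together have capacity at most 3+2+2 = 7 < 9 slots, so 3 can never suffice.
Ekwueme, Kapoor, Ibarra, and Lindqvist alone can cover everything: Sep 2→Kapoor, Sep 3→Lindqvist, Sep 4→Ekwueme+Ibarra, Sep 5→Ekwueme, Sep 6→Kapoor, Sep 7→Ibarra, Sep 8→Lindqvist, Sep 9→Ibarra.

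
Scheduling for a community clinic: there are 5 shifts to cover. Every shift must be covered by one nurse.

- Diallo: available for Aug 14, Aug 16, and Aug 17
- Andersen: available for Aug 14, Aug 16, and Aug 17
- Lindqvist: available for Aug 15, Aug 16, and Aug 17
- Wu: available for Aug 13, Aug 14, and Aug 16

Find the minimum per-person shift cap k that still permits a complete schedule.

With 4 nurses and 5 worker-slots to fill, someone must work at least ⌈5/4⌉ = 2 shifts, so k ≥ 2.
k = 2 works: Aug 13→Wu, Aug 14→Diallo, Aug 15→Lindqvist, Aug 16→Andersen, Aug 17→Diallo.
Loads: Diallo 2, Andersen 1, Lindqvist 1, Wu 1 — all ≤ 2.

2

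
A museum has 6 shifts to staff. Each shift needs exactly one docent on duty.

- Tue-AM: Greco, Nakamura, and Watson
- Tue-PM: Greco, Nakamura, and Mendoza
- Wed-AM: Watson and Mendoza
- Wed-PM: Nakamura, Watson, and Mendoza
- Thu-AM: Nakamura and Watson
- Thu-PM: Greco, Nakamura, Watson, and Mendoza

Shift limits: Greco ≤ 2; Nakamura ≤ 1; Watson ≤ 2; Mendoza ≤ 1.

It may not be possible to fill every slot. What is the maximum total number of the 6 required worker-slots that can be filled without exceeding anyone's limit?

6

Total capacity across all docents is 2+1+2+1 = 6, and 6 slots are needed, so at most 6 can be filled.
An assignment achieving 6: Tue-AM→Greco, Tue-PM→Greco, Wed-AM→Watson, Wed-PM→Watson, Thu-AM→Nakamura, Thu-PM→Mendoza.
Loads: Greco 2/2, Nakamura 1/1, Watson 2/2, Mendoza 1/1.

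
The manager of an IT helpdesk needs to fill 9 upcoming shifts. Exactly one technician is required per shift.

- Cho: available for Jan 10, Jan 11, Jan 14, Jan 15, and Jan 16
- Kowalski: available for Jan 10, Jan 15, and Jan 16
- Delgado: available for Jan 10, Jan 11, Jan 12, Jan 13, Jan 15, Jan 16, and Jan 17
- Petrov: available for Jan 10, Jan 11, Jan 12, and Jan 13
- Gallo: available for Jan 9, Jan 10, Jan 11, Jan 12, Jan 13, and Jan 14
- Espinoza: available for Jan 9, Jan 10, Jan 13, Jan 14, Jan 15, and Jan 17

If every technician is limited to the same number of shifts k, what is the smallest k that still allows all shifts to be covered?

2

With 6 technicians and 9 worker-slots to fill, someone must work at least ⌈9/6⌉ = 2 shifts, so k ≥ 2.
k = 2 works: Jan 9→Gallo, Jan 10→Kowalski, Jan 11→Petrov, Jan 12→Delgado, Jan 13→Petrov, Jan 14→Cho, Jan 15→Kowalski, Jan 16→Cho, Jan 17→Delgado.
Loads: Cho 2, Kowalski 2, Delgado 2, Petrov 2, Gallo 1, Espinoza 0 — all ≤ 2.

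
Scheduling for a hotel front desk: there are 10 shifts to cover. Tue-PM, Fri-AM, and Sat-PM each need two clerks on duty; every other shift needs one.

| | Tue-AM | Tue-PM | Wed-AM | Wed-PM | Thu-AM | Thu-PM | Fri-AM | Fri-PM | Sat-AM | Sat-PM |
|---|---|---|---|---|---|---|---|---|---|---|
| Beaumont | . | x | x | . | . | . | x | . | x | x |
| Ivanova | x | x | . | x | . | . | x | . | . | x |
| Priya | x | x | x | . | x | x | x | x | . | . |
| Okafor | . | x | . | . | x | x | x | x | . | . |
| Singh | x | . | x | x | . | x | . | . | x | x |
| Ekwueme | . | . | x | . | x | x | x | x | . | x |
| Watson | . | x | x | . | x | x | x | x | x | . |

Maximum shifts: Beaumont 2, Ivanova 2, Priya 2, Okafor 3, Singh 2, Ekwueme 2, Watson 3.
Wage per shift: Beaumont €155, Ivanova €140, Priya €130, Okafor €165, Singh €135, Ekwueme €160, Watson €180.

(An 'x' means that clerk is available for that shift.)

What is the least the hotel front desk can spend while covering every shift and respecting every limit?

€1935

Picking the cheapest available clerk for each shift independently would cost €1735, but that ignores the shift limits.
An optimal schedule: Tue-AM→Priya, Tue-PM→Ivanova+Okafor, Wed-AM→Beaumont, Wed-PM→Singh, Thu-AM→Priya, Thu-PM→Okafor, Fri-AM→Ekwueme+Okafor, Fri-PM→Ekwueme, Sat-AM→Singh, Sat-PM→Ivanova+Beaumont.
Total: 130 + 140 + 165 + 155 + 135 + 130 + 165 + 160 + 165 + 160 + 135 + 140 + 155 = €1935.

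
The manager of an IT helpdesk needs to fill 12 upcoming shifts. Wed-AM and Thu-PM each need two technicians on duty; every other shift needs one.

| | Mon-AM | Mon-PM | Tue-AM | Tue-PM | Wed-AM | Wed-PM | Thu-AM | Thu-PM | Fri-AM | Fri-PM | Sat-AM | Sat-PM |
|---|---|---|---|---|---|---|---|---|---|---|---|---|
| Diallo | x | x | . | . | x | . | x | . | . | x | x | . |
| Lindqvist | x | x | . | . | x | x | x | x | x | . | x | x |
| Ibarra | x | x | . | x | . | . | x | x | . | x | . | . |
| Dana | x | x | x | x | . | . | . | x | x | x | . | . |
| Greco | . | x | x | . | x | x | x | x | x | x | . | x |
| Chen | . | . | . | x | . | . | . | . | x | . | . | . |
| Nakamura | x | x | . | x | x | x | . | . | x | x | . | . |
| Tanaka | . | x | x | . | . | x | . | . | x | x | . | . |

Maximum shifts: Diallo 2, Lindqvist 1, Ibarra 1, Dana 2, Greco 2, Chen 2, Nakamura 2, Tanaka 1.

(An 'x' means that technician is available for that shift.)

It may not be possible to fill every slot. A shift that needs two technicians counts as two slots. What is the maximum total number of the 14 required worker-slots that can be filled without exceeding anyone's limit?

Total capacity across all technicians is 2+1+1+2+2+2+2+1 = 13, and 14 slots are needed, so at most 13 can be filled.
An assignment achieving 13: Mon-AM→Nakamura, Mon-PM→Tanaka, Tue-AM→Dana, Tue-PM→Chen, Wed-AM→Diallo+Greco, Wed-PM→Greco, Thu-AM→Ibarra, Thu-PM→Dana, Fri-AM→Chen, Fri-PM→Nakamura, Sat-AM→Diallo, Sat-PM→Lindqvist.
Loads: Diallo 2/2, Lindqvist 1/1, Ibarra 1/1, Dana 2/2, Greco 2/2, Chen 2/2, Nakamura 2/2, Tanaka 1/1.

13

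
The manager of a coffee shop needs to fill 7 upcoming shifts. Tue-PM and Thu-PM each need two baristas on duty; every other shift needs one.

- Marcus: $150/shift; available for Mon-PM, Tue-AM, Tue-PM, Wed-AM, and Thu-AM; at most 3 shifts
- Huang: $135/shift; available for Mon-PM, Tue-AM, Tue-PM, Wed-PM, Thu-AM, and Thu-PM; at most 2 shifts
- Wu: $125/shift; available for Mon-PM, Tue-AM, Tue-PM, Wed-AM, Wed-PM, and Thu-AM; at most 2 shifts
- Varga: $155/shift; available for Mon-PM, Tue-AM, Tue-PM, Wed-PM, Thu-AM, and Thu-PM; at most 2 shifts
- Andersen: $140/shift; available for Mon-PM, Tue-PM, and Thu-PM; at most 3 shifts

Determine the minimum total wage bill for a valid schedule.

$1240

Picking the cheapest available barista for each shift independently would cost $1160, but that ignores the shift limits.
An optimal schedule: Mon-PM→Andersen, Tue-AM→Huang, Tue-PM→Andersen+Marcus, Wed-AM→Wu, Wed-PM→Wu, Thu-AM→Marcus, Thu-PM→Huang+Andersen.
Total: 140 + 135 + 140 + 150 + 125 + 125 + 150 + 135 + 140 = $1240.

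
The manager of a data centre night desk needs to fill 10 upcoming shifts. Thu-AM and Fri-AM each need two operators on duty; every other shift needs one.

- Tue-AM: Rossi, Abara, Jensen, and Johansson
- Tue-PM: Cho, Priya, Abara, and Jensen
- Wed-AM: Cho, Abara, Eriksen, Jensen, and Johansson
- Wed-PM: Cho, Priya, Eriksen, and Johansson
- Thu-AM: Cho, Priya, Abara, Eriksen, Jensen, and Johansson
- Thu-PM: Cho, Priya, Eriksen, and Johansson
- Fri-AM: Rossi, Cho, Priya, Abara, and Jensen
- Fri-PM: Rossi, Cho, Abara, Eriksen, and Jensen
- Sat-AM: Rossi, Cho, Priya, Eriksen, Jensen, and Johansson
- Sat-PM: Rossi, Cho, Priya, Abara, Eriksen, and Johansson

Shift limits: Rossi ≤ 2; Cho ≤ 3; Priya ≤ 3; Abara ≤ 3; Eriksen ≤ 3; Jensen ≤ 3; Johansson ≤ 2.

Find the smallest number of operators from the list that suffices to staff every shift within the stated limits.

4

12 slots to fill and no one can take more than 3, so at least ⌈12/3⌉ = 4 operators are needed.
Cho, Priya, Abara, and Eriksen alone can cover everything: Tue-AM→Abara, Tue-PM→Cho, Wed-AM→Cho, Wed-PM→Cho, Thu-AM→Priya+Eriksen, Thu-PM→Priya, Fri-AM→Priya+Abara, Fri-PM→Abara, Sat-AM→Eriksen, Sat-PM→Eriksen.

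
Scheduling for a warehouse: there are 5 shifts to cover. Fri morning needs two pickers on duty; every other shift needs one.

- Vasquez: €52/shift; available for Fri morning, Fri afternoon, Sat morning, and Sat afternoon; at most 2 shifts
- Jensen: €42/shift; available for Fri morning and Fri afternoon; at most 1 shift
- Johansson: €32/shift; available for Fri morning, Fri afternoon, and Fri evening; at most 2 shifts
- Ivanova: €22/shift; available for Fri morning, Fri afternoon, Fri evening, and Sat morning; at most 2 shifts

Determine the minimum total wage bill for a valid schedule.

€202

Sat afternoon can only be covered by Vasquez, so that assignment is forced.
Picking the cheapest available picker for each shift independently would cost €172, but that ignores the shift limits.
An optimal schedule: Fri morning→Johansson+Jensen, Fri afternoon→Johansson, Fri evening→Ivanova, Sat morning→Ivanova, Sat afternoon→Vasquez.
Total: 32 + 42 + 32 + 22 + 22 + 52 = €202.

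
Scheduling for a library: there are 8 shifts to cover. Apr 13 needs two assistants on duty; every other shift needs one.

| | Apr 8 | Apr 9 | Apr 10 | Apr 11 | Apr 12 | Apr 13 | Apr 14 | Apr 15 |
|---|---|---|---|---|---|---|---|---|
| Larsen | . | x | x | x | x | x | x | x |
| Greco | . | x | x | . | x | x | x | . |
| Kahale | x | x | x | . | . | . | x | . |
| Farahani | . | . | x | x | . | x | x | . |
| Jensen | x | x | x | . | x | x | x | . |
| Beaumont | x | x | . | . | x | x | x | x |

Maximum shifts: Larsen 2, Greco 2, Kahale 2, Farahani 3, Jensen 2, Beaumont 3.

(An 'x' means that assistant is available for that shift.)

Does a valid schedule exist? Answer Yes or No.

One valid schedule: Apr 8→Kahale, Apr 9→Greco, Apr 10→Kahale, Apr 11→Larsen, Apr 12→Greco, Apr 13→Farahani+Jensen, Apr 14→Farahani, Apr 15→Larsen.
Loads: Larsen 2/2, Greco 2/2, Kahale 2/2, Farahani 2/3, Jensen 1/2, Beaumont 0/3 — all within limits.

Yes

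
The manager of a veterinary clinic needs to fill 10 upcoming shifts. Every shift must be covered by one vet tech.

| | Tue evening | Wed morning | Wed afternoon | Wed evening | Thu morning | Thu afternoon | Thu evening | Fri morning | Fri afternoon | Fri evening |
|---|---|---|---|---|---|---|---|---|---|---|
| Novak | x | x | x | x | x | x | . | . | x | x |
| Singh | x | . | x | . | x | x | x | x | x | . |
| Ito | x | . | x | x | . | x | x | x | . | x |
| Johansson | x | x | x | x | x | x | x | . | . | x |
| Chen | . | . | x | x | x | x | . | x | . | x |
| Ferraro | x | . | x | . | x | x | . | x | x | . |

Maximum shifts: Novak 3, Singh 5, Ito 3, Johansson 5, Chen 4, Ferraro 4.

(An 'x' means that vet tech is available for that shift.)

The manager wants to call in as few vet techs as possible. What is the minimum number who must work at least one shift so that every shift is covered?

2

10 slots to fill and no one can take more than 5, so at least ⌈10/5⌉ = 2 vet techs are needed.
Singh and Johansson alone can cover everything: Tue evening→Singh, Wed morning→Johansson, Wed afternoon→Singh, Wed evening→Johansson, Thu morning→Singh, Thu afternoon→Johansson, Thu evening→Johansson, Fri morning→Singh, Fri afternoon→Singh, Fri evening→Johansson.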